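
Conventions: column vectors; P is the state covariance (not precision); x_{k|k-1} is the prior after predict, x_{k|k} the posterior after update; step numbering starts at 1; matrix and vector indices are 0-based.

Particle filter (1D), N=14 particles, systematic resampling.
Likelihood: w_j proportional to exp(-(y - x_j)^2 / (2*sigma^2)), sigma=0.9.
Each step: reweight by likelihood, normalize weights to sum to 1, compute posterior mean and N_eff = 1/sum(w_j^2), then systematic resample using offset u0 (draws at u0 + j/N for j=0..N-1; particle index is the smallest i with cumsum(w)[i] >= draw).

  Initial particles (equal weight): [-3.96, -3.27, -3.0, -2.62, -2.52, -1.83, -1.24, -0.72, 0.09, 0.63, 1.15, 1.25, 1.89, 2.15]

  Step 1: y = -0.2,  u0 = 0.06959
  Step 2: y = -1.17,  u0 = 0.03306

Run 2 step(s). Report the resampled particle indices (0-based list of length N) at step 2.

resampled_idx = [0, 0, 1, 1, 2, 2, 3, 3, 4, 4, 5, 6, 7, 9]

step 1: w=[0.0000, 0.0008, 0.0020, 0.0069, 0.0092, 0.0494, 0.1306, 0.2154, 0.2417, 0.1664, 0.0826, 0.0695, 0.0172, 0.0084]  mean=-0.0981  Neff=6.0923  idx=[6, 6, 7, 7, 7, 8, 8, 8, 8, 9, 9, 10, 11, 13]
step 2: w=[0.1539, 0.1539, 0.1362, 0.1362, 0.1362, 0.0579, 0.0579, 0.0579, 0.0579, 0.0209, 0.0209, 0.0056, 0.0042, 0.0002]  mean=-0.6168  Neff=8.5168  idx=[0, 0, 1, 1, 2, 2, 3, 3, 4, 4, 5, 6, 7, 9]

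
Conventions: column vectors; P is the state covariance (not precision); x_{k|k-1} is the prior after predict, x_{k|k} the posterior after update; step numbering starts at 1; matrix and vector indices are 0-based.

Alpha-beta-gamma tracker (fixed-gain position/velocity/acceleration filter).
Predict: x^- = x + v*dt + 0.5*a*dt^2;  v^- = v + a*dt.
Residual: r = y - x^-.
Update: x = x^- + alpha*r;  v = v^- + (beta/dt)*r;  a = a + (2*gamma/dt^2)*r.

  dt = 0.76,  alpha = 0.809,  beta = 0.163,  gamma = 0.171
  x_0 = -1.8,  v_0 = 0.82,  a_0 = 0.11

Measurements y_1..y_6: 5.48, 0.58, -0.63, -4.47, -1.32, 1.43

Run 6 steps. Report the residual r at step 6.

resid = 8.6044

step 1: x_pred=-1.1450  r=6.6250  x^+=4.2146  v^+=2.3245  a^+=4.0327
step 2: x_pred=7.1459  r=-6.5659  x^+=1.8341  v^+=3.9812  a^+=0.1450
step 3: x_pred=4.9016  r=-5.5316  x^+=0.4265  v^+=2.9050  a^+=-3.1303
step 4: x_pred=1.7303  r=-6.2003  x^+=-3.2857  v^+=-0.8038  a^+=-6.8015
step 5: x_pred=-5.8609  r=4.5409  x^+=-2.1873  v^+=-4.9991  a^+=-4.1128
step 6: x_pred=-7.1744  r=8.6044  x^+=-0.2134  v^+=-6.2794  a^+=0.9819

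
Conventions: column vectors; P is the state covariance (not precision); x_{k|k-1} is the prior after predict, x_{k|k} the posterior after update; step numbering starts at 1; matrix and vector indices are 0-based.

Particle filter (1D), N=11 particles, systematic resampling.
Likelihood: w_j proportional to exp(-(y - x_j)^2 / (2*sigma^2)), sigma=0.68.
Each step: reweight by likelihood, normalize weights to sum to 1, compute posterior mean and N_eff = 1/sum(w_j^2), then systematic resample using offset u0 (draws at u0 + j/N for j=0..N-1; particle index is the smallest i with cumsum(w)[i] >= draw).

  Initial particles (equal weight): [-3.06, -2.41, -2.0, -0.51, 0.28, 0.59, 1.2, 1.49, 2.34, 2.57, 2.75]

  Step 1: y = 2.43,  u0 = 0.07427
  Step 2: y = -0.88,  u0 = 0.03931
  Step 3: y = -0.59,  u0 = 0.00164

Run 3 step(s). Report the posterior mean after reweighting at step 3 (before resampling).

step 1: w=[0.0000, 0.0000, 0.0000, 0.0000, 0.0019, 0.0074, 0.0560, 0.1106, 0.2851, 0.2815, 0.2574]  mean=2.3354  Neff=4.1285  idx=[7, 7, 8, 8, 8, 9, 9, 9, 10, 10, 10]
step 2: w=[0.4946, 0.4946, 0.0029, 0.0029, 0.0029, 0.0006, 0.0006, 0.0006, 0.0001, 0.0001, 0.0001]  mean=1.4997  Neff=2.0437  idx=[0, 0, 0, 0, 0, 0, 1, 1, 1, 1, 1]
step 3: w=[0.0909, 0.0909, 0.0909, 0.0909, 0.0909, 0.0909, 0.0909, 0.0909, 0.0909, 0.0909, 0.0909]  mean=1.4900  Neff=11.0000  idx=[0, 1, 2, 3, 4, 5, 6, 7, 8, 9, 10]

post_mean = 1.4900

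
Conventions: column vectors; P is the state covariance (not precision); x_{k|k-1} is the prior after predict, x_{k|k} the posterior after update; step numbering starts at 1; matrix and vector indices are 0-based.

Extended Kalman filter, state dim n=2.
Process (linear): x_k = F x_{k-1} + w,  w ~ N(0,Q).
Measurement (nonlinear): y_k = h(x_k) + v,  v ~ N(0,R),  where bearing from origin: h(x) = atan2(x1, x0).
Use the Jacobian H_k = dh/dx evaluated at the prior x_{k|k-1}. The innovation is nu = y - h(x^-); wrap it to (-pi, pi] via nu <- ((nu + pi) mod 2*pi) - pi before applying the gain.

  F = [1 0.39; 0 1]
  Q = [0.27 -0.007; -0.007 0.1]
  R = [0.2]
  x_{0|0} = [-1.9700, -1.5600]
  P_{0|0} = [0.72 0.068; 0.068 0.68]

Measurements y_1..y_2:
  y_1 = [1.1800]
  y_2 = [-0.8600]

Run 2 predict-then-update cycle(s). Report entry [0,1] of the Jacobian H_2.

H_jac[0,1] = -0.2806

step 1: x^-=[-2.5784, -1.5600]  P^-=[1.1465 0.3262; 0.3262 0.7800]  H_jac=[0.1718 -0.2839]  S=[0.2649]  K=[0.3938; -0.6245]  nu=[-2.5057]  x^+=[-3.5652, 0.0048]  P^+=[1.1054 0.3913; 0.3913 0.6767]
step 2: x^-=[-3.5634, 0.0048]  P^-=[1.7836 0.6483; 0.6483 0.7767]  H_jac=[-0.0004 -0.2806]  S=[0.2613]  K=[-0.6988; -0.8351]  nu=[2.2829]  x^+=[-5.1586, -1.9016]  P^+=[1.6560 0.4958; 0.4958 0.5945]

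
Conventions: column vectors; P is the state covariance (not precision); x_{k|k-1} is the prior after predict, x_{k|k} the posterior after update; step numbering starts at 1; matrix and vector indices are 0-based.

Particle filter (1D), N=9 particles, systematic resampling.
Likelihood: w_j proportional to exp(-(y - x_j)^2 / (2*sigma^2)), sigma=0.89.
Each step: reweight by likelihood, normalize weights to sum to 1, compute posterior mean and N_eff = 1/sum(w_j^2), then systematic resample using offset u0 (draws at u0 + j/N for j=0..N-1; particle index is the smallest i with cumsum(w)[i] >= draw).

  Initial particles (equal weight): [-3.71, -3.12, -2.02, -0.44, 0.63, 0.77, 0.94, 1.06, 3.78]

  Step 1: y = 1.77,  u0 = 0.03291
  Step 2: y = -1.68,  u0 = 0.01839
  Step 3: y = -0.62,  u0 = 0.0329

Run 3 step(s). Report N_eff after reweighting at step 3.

step 1: w=[0.0000, 0.0000, 0.0000, 0.0185, 0.1782, 0.2153, 0.2620, 0.2944, 0.0316]  mean=0.9475  Neff=4.2602  idx=[4, 4, 5, 5, 6, 6, 7, 7, 7]
step 2: w=[0.2067, 0.2067, 0.1357, 0.1357, 0.0788, 0.0788, 0.0525, 0.0525, 0.0525]  mean=0.7846  Neff=6.9926  idx=[0, 0, 1, 1, 2, 3, 4, 5, 7]
step 3: w=[0.1391, 0.1391, 0.1391, 0.1391, 0.1102, 0.1102, 0.0803, 0.0803, 0.0628]  mean=0.7376  Neff=8.4400  idx=[0, 1, 1, 2, 3, 4, 5, 6, 7]

N_eff = 8.4400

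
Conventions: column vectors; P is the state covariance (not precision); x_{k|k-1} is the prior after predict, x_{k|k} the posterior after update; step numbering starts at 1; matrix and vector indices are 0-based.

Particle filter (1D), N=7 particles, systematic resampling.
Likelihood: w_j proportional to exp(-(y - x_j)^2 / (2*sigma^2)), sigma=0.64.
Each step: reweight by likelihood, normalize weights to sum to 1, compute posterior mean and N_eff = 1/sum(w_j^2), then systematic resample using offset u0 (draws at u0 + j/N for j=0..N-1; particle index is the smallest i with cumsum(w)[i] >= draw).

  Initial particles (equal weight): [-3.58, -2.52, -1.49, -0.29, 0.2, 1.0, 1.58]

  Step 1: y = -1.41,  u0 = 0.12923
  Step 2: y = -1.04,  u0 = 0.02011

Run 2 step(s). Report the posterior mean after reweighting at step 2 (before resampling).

post_mean = -1.2844

step 1: w=[0.0022, 0.1505, 0.6718, 0.1464, 0.0286, 0.0006, 0.0000]  mean=-1.4240  Neff=2.0154  idx=[1, 2, 2, 2, 2, 3, 4]
step 2: w=[0.0179, 0.2029, 0.2029, 0.2029, 0.2029, 0.1307, 0.0398]  mean=-1.2844  Neff=5.4449  idx=[1, 1, 2, 3, 3, 4, 5]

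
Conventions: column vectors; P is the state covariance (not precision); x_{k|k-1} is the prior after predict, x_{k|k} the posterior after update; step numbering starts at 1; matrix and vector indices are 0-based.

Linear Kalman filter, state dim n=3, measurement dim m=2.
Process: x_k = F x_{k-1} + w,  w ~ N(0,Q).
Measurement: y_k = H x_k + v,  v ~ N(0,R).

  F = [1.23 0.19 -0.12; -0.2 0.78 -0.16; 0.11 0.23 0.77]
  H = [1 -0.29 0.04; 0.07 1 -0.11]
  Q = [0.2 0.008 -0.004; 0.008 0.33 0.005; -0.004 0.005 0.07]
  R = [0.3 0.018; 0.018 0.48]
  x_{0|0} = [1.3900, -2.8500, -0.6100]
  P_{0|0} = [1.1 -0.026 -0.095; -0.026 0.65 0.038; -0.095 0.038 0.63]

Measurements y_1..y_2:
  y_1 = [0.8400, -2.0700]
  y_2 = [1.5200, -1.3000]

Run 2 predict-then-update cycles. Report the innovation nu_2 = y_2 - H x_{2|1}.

step 1: x^-=[1.2414, -2.4034, -0.9723]  P^-=[1.9109 -0.1664 0.0229; -0.1664 0.7781 0.0565; 0.0229 0.0565 0.4873]  S=[2.3742 -0.2375; -0.2375 1.2373]  K=[0.8388 0.1326; -0.1047 0.5943; 0.0115 0.0058]  nu=[-1.0595, 0.1395]  x^+=[0.3711, -2.2095, -0.9837]  P^+=[0.2714 0.0598 0.0005; 0.0598 0.2854 0.0565; 0.0005 0.0565 0.4869]
step 2: x^-=[0.1548, -1.6402, -1.2248]  P^-=[0.6531 0.0409 0.0255; 0.0409 0.4942 0.0244; 0.0255 0.0244 0.4002]  S=[0.9730 -0.0423; -0.0423 0.9822]  K=[0.6650 0.1139; -0.0825 0.4998; 0.0347 -0.0166]  nu=[0.9386, 0.1947]  x^+=[0.8011, -1.6204, -1.1955]  P^+=[0.2164 0.0520 0.0046; 0.0520 0.2388 0.0362; 0.0046 0.0362 0.3987]

innov = [0.9386, 0.1947]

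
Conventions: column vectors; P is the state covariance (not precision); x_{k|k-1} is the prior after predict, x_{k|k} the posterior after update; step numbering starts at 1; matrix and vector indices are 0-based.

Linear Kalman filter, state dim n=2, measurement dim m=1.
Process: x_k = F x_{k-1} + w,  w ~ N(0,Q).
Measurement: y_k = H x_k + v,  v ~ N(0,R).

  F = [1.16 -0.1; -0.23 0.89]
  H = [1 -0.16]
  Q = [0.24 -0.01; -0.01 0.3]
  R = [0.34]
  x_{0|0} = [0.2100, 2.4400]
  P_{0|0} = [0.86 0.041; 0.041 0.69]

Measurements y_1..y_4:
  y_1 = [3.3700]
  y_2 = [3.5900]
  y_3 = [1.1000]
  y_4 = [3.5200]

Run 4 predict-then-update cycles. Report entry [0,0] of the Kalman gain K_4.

step 1: x^-=[-0.0004, 2.1233]  P^-=[1.3946 -0.2576; -0.2576 0.8753]  S=[1.8394]  K=[0.7806; -0.2162]  nu=[3.7101]  x^+=[2.8956, 1.3213]  P^+=[0.2738 0.0528; 0.0528 0.7893]
step 2: x^-=[3.2268, 0.5100]  P^-=[0.6041 -0.0976; -0.0976 0.9181]  S=[0.9989]  K=[0.6204; -0.2448]  nu=[0.4448]  x^+=[3.5028, 0.4011]  P^+=[0.2196 0.0541; 0.0541 0.8582]
step 3: x^-=[4.0231, -0.4487]  P^-=[0.5315 -0.0879; -0.0879 0.9693]  S=[0.9245]  K=[0.5902; -0.2628]  nu=[-2.9949]  x^+=[2.2556, 0.3384]  P^+=[0.2095 0.0555; 0.0555 0.9054]
step 4: x^-=[2.5827, -0.2176]  P^-=[0.5181 -0.0879; -0.0879 1.0055]  S=[0.9120]  K=[0.5835; -0.2728]  nu=[0.9025]  x^+=[3.1093, -0.4638]  P^+=[0.2076 0.0573; 0.0573 0.9377]

K[0,0] = 0.5835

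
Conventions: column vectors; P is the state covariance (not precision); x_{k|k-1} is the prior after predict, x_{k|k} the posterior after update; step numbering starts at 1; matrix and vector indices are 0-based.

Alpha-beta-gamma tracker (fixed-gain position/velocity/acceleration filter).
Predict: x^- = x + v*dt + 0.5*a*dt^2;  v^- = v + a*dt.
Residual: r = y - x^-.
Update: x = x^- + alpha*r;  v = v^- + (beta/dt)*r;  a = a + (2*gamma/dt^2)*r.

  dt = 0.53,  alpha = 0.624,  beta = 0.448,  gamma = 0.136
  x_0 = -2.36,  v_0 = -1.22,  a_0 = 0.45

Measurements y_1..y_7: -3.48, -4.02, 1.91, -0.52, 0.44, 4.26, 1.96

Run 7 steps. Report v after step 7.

v_post = 0.9164

step 1: x_pred=-2.9434  r=-0.5366  x^+=-3.2782  v^+=-1.4351  a^+=-0.0696
step 2: x_pred=-4.0486  r=0.0286  x^+=-4.0308  v^+=-1.4478  a^+=-0.0419
step 3: x_pred=-4.8040  r=6.7140  x^+=-0.6145  v^+=4.2052  a^+=6.4593
step 4: x_pred=2.5215  r=-3.0415  x^+=0.6236  v^+=5.0577  a^+=3.5142
step 5: x_pred=3.7978  r=-3.3578  x^+=1.7025  v^+=4.0820  a^+=0.2628
step 6: x_pred=3.9029  r=0.3571  x^+=4.1257  v^+=4.5231  a^+=0.6086
step 7: x_pred=6.6085  r=-4.6485  x^+=3.7078  v^+=0.9164  a^+=-3.8926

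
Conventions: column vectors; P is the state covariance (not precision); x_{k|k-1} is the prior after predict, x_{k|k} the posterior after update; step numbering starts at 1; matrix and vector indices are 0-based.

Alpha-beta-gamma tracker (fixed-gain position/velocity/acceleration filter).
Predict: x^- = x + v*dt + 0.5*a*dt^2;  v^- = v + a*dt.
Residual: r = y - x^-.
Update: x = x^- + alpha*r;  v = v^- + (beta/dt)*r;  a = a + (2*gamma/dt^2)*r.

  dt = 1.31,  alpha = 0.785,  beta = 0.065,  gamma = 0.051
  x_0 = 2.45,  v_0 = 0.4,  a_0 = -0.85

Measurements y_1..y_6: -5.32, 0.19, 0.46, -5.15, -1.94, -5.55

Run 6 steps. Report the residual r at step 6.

step 1: x_pred=2.2447  r=-7.5647  x^+=-3.6936  v^+=-1.0888  a^+=-1.2996
step 2: x_pred=-6.2351  r=6.4251  x^+=-1.1914  v^+=-2.4725  a^+=-0.9177
step 3: x_pred=-5.2179  r=5.6779  x^+=-0.7607  v^+=-3.3930  a^+=-0.5803
step 4: x_pred=-5.7035  r=0.5535  x^+=-5.2690  v^+=-4.1257  a^+=-0.5474
step 5: x_pred=-11.1433  r=9.2033  x^+=-3.9187  v^+=-4.3861  a^+=-0.0003
step 6: x_pred=-9.6648  r=4.1148  x^+=-6.4347  v^+=-4.1824  a^+=0.2442

resid = 4.1148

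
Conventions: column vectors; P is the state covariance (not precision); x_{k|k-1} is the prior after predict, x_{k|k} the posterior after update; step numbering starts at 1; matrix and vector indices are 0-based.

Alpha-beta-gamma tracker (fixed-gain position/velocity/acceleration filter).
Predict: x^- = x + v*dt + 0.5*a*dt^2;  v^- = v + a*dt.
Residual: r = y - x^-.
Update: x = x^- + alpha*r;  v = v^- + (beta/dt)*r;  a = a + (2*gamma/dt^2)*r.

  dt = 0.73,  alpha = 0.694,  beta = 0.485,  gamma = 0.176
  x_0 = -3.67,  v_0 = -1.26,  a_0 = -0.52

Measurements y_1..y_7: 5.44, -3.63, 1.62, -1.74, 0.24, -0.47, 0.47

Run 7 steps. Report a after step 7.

a_post = 2.0701

step 1: x_pred=-4.7284  r=10.1684  x^+=2.3285  v^+=5.1161  a^+=6.1966
step 2: x_pred=7.7143  r=-11.3443  x^+=-0.1586  v^+=2.1026  a^+=-1.2968
step 3: x_pred=1.0307  r=0.5893  x^+=1.4397  v^+=1.5475  a^+=-0.9075
step 4: x_pred=2.3275  r=-4.0675  x^+=-0.4953  v^+=-1.8174  a^+=-3.5943
step 5: x_pred=-2.7798  r=3.0198  x^+=-0.6840  v^+=-2.4350  a^+=-1.5996
step 6: x_pred=-2.8878  r=2.4178  x^+=-1.2098  v^+=-1.9964  a^+=-0.0026
step 7: x_pred=-2.6679  r=3.1379  x^+=-0.4902  v^+=0.0865  a^+=2.0701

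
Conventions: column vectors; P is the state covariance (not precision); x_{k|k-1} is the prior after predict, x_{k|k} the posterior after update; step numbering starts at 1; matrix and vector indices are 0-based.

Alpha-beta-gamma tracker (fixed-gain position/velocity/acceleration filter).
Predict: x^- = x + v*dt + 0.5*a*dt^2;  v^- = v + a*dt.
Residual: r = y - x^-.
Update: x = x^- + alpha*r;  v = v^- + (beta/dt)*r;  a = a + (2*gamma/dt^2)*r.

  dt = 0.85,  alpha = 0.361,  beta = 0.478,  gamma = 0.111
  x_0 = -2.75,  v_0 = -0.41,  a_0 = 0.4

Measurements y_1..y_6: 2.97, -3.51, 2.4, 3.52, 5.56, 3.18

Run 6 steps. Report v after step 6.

v_post = -0.1427

step 1: x_pred=-2.9540  r=5.9240  x^+=-0.8154  v^+=3.2614  a^+=2.2202
step 2: x_pred=2.7588  r=-6.2688  x^+=0.4958  v^+=1.6233  a^+=0.2941
step 3: x_pred=1.9818  r=0.4182  x^+=2.1328  v^+=2.1084  a^+=0.4226
step 4: x_pred=4.0776  r=-0.5576  x^+=3.8763  v^+=2.1540  a^+=0.2512
step 5: x_pred=5.7980  r=-0.2380  x^+=5.7121  v^+=2.2337  a^+=0.1781
step 6: x_pred=7.6751  r=-4.4951  x^+=6.0524  v^+=-0.1427  a^+=-1.2031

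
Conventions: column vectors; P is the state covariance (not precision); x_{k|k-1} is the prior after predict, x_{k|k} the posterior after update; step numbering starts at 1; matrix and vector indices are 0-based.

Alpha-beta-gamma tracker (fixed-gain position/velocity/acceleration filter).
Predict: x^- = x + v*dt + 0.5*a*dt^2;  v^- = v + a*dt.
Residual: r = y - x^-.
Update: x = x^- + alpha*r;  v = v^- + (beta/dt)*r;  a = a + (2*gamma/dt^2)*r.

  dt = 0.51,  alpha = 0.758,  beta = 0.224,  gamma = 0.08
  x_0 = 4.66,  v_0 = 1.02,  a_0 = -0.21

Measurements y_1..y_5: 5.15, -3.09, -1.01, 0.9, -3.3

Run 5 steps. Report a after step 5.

step 1: x_pred=5.1529  r=-0.0029  x^+=5.1507  v^+=0.9116  a^+=-0.2118
step 2: x_pred=5.5881  r=-8.6781  x^+=-0.9899  v^+=-3.0079  a^+=-5.5501
step 3: x_pred=-3.2457  r=2.2357  x^+=-1.5510  v^+=-4.8565  a^+=-4.1748
step 4: x_pred=-4.5708  r=5.4708  x^+=-0.4239  v^+=-4.5828  a^+=-0.8094
step 5: x_pred=-2.8664  r=-0.4336  x^+=-3.1951  v^+=-5.1860  a^+=-1.0761

a_post = -1.0761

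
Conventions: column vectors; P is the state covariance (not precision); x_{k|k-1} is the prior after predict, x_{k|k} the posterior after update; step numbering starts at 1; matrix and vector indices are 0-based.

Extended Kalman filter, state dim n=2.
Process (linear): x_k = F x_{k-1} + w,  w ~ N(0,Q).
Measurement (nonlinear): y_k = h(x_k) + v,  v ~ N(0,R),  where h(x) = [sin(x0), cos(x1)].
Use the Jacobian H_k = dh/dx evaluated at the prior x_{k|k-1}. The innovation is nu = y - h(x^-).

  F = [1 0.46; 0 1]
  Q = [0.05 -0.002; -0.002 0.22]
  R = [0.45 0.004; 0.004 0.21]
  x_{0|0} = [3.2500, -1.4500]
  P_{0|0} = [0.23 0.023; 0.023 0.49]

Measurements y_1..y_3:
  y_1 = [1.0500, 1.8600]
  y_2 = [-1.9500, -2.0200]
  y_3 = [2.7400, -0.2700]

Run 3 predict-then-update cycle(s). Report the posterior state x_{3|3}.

step 1: x^-=[2.5830, -1.4500]  P^-=[0.4048 0.2464; 0.2464 0.7100]  H_jac=[-0.8480 0.0000; 0.0000 0.9927]  S=[0.7411 -0.2034; -0.2034 0.9097]  K=[-0.4149 0.1761; -0.0738 0.7583]  nu=[0.5200, 1.7395]  x^+=[2.6736, -0.1693]  P^+=[0.2193 0.0356; 0.0356 0.1601]
step 2: x^-=[2.5957, -0.1693]  P^-=[0.3359 0.1072; 0.1072 0.3801]  H_jac=[-0.8547 0.0000; 0.0000 0.1685]  S=[0.6954 -0.0114; -0.0114 0.2208]  K=[-0.4119 0.0605; -0.1271 0.2835]  nu=[-2.4692, -3.0057]  x^+=[3.4309, -0.7076]  P^+=[0.2166 0.0656; 0.0656 0.3503]
step 3: x^-=[3.1054, -0.7076]  P^-=[0.4011 0.2247; 0.2247 0.5703]  H_jac=[-0.9993 0.0000; 0.0000 0.6500]  S=[0.8506 -0.1420; -0.1420 0.4509]  K=[-0.4403 0.1853; -0.1339 0.7799]  nu=[2.7039, -1.0299]  x^+=[1.7241, -1.8728]  P^+=[0.1975 0.0572; 0.0572 0.2511]

x_post = [1.7241, -1.8728]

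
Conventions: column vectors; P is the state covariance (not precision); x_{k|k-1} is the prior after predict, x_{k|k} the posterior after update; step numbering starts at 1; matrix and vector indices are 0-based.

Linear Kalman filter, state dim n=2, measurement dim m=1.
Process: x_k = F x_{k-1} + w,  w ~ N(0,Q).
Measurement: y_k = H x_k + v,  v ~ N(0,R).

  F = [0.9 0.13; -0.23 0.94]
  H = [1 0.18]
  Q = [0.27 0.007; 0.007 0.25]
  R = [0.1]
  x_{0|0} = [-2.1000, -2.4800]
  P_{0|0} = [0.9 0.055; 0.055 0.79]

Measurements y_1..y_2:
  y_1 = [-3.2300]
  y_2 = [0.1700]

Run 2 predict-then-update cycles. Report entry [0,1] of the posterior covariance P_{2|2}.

P_post[0,1] = -0.1602

step 1: x^-=[-2.2124, -1.8482]  P^-=[1.0252 -0.0379; -0.0379 0.9719]  S=[1.1431]  K=[0.8909; 0.1199]  nu=[-0.6849]  x^+=[-2.8226, -1.9303]  P^+=[0.1179 -0.1600; -0.1600 0.9554]
step 2: x^-=[-2.7913, -1.1653]  P^-=[0.3442 -0.0312; -0.0312 1.1696]  S=[0.4709]  K=[0.7191; 0.3808]  nu=[3.1711]  x^+=[-0.5111, 0.0423]  P^+=[0.1007 -0.1602; -0.1602 1.1013]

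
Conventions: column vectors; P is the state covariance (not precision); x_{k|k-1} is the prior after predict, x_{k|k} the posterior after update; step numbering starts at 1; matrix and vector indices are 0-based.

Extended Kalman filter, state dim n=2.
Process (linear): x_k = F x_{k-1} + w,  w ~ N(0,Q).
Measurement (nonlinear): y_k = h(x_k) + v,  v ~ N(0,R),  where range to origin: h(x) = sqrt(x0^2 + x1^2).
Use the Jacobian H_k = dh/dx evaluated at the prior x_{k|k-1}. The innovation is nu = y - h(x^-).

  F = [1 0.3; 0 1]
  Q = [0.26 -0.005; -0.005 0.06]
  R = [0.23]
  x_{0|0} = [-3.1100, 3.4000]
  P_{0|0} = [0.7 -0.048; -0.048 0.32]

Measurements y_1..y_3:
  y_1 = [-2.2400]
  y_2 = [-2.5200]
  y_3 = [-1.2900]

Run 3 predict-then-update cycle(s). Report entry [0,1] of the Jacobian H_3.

step 1: x^-=[-2.0900, 3.4000]  P^-=[0.9600 0.0430; 0.0430 0.3800]  H_jac=[-0.5237 0.8519]  S=[0.7307]  K=[-0.6379; 0.4122]  nu=[-6.2310]  x^+=[1.8847, 0.8314]  P^+=[0.6627 0.2351; 0.2351 0.2558]
step 2: x^-=[2.1341, 0.8314]  P^-=[1.0868 0.3069; 0.3069 0.3158]  H_jac=[0.9318 0.3630]  S=[1.4228]  K=[0.7900; 0.2816]  nu=[-4.8103]  x^+=[-1.6662, -0.5230]  P^+=[0.1988 -0.0096; -0.0096 0.2030]
step 3: x^-=[-1.8231, -0.5230]  P^-=[0.4713 0.0463; 0.0463 0.2630]  H_jac=[-0.9612 -0.2757]  S=[0.7100]  K=[-0.6560; -0.1649]  nu=[-3.1866]  x^+=[0.2674, 0.0024]  P^+=[0.1657 -0.0305; -0.0305 0.2437]

H_jac[0,1] = -0.2757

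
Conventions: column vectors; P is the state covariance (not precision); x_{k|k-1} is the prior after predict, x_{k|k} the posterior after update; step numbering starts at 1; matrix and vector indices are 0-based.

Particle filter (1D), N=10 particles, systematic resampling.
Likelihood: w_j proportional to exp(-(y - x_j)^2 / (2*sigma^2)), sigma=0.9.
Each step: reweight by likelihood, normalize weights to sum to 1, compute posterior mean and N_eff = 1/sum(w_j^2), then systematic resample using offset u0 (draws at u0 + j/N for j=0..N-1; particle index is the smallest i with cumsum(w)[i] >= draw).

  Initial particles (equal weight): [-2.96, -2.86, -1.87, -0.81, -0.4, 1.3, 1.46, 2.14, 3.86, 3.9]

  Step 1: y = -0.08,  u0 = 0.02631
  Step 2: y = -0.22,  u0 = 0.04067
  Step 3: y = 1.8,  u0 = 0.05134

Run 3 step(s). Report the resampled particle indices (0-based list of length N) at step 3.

step 1: w=[0.0025, 0.0035, 0.0577, 0.3000, 0.3913, 0.1287, 0.0964, 0.0199, 0.0000, 0.0000]  mean=-0.1740  Neff=3.6671  idx=[2, 3, 3, 3, 4, 4, 4, 4, 5, 6]
step 2: w=[0.0268, 0.1162, 0.1162, 0.1162, 0.1412, 0.1412, 0.1412, 0.1412, 0.0346, 0.0252]  mean=-0.4766  Neff=8.1437  idx=[1, 1, 2, 3, 4, 5, 5, 6, 7, 8]
step 3: w=[0.0128, 0.0128, 0.0128, 0.0128, 0.0431, 0.0431, 0.0431, 0.0431, 0.0431, 0.7333]  mean=0.8256  Neff=1.8259  idx=[4, 6, 8, 9, 9, 9, 9, 9, 9, 9]

resampled_idx = [4, 6, 8, 9, 9, 9, 9, 9, 9, 9]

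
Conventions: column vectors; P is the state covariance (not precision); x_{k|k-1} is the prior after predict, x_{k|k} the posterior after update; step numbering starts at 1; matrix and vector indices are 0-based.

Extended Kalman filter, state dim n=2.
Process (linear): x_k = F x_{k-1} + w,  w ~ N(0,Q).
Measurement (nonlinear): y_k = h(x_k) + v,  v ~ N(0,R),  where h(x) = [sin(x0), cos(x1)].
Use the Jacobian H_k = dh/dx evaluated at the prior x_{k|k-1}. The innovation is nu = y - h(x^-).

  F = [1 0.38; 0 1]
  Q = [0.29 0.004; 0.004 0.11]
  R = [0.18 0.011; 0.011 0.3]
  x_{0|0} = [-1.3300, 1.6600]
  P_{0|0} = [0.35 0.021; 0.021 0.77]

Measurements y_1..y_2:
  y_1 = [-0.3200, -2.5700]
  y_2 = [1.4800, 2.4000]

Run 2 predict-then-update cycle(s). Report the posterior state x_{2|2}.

x_post = [1.7604, 4.6438]

step 1: x^-=[-0.6992, 1.6600]  P^-=[0.7671 0.3176; 0.3176 0.8800]  H_jac=[0.7654 0.0000; 0.0000 -0.9960]  S=[0.6294 -0.2311; -0.2311 1.1730]  K=[0.8989 -0.0926; 0.1206 -0.7235]  nu=[0.3236, -2.4809]  x^+=[-0.1786, 3.4939]  P^+=[0.2101 0.0180; 0.0180 0.2166]
step 2: x^-=[1.1490, 3.4939]  P^-=[0.5450 0.1043; 0.1043 0.3266]  H_jac=[0.4094 0.0000; 0.0000 0.3450]  S=[0.2713 0.0257; 0.0257 0.3389]  K=[0.8181 0.0440; 0.1267 0.3229]  nu=[0.5676, 3.3386]  x^+=[1.7604, 4.6438]  P^+=[0.3609 0.0644; 0.0644 0.2848]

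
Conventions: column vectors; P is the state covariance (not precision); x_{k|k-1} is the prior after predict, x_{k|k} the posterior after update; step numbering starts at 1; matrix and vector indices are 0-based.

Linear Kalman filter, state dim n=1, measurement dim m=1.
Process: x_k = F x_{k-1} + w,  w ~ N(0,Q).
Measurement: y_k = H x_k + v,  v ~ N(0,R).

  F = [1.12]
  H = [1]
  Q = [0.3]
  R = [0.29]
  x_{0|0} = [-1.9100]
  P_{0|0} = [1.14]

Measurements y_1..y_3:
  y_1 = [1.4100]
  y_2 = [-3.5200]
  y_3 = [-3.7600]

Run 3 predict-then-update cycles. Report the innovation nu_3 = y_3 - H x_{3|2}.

step 1: x^-=[-2.1392]  P^-=[1.7300]  S=[2.0200]  K=[0.8564]  nu=[3.5492]  x^+=[0.9005]  P^+=[0.2484]
step 2: x^-=[1.0085]  P^-=[0.6116]  S=[0.9016]  K=[0.6783]  nu=[-4.5285]  x^+=[-2.0633]  P^+=[0.1967]
step 3: x^-=[-2.3109]  P^-=[0.5468]  S=[0.8368]  K=[0.6534]  nu=[-1.4491]  x^+=[-3.2578]  P^+=[0.1895]

innov = [-1.4491]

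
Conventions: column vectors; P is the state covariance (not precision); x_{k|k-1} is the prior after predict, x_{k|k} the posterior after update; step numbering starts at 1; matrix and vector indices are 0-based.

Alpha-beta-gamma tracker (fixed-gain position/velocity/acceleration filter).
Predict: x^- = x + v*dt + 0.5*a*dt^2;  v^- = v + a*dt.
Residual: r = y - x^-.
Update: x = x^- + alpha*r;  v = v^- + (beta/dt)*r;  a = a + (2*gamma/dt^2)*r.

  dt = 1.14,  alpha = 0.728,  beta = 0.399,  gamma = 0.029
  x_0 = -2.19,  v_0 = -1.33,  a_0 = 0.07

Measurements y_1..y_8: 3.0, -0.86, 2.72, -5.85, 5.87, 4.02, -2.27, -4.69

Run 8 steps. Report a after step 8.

step 1: x_pred=-3.6607  r=6.6607  x^+=1.1883  v^+=1.0810  a^+=0.3673
step 2: x_pred=2.6593  r=-3.5193  x^+=0.0973  v^+=0.2680  a^+=0.2102
step 3: x_pred=0.5393  r=2.1807  x^+=2.1269  v^+=1.2708  a^+=0.3075
step 4: x_pred=3.7754  r=-9.6254  x^+=-3.2319  v^+=-1.7475  a^+=-0.1221
step 5: x_pred=-5.3033  r=11.1733  x^+=2.8308  v^+=2.0240  a^+=0.3766
step 6: x_pred=5.3830  r=-1.3630  x^+=4.3907  v^+=1.9763  a^+=0.3158
step 7: x_pred=6.8489  r=-9.1189  x^+=0.2103  v^+=-0.8553  a^+=-0.0912
step 8: x_pred=-0.8240  r=-3.8660  x^+=-3.6384  v^+=-2.3124  a^+=-0.2637

a_post = -0.2637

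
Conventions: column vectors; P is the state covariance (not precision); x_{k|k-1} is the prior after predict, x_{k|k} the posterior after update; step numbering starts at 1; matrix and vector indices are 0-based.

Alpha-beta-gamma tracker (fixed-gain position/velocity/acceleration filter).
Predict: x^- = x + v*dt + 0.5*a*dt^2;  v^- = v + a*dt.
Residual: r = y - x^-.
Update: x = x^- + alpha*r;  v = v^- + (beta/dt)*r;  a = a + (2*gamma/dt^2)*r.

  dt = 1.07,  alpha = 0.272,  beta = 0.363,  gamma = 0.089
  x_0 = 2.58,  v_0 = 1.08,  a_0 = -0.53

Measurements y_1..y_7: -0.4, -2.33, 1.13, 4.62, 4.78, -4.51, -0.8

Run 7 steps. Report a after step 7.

a_post = -0.1465

step 1: x_pred=3.4322  r=-3.8322  x^+=2.3898  v^+=-0.7872  a^+=-1.1258
step 2: x_pred=0.9031  r=-3.2331  x^+=0.0237  v^+=-3.0886  a^+=-1.6285
step 3: x_pred=-4.2133  r=5.3433  x^+=-2.7600  v^+=-3.0183  a^+=-0.7977
step 4: x_pred=-6.4462  r=11.0662  x^+=-3.4362  v^+=-0.1176  a^+=0.9228
step 5: x_pred=-3.0338  r=7.8138  x^+=-0.9085  v^+=3.5206  a^+=2.1376
step 6: x_pred=4.0822  r=-8.5922  x^+=1.7451  v^+=2.8929  a^+=0.8018
step 7: x_pred=5.2995  r=-6.0995  x^+=3.6404  v^+=1.6815  a^+=-0.1465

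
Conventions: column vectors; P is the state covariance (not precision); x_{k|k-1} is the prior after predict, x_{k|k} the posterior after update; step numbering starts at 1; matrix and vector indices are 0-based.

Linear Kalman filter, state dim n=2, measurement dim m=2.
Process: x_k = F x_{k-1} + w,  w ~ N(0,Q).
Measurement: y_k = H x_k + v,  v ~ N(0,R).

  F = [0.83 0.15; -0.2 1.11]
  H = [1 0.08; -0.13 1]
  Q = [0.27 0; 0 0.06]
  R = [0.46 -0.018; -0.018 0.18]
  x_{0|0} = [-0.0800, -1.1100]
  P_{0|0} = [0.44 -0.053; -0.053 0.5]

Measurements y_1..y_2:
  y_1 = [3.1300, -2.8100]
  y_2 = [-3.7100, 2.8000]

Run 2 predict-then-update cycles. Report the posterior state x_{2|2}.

step 1: x^-=[-0.2329, -1.2161]  P^-=[0.5712 -0.0370; -0.0370 0.7172]  S=[1.0298 -0.0715; -0.0715 0.9165]  K=[0.5463 -0.0788; 0.0749 0.7937]  nu=[3.4602, -1.6242]  x^+=[1.7853, -2.2460]  P^+=[0.2520 0.0087; 0.0087 0.1426]
step 2: x^-=[1.1449, -2.8502]  P^-=[0.4490 -0.0103; -0.0103 0.2420]  S=[0.9089 -0.0672; -0.0672 0.4322]  K=[0.4869 -0.0831; 0.0522 0.5710]  nu=[-4.6269, 5.7990]  x^+=[-1.5903, 0.2196]  P^+=[0.2250 0.0055; 0.0055 0.1026]

x_post = [-1.5903, 0.2196]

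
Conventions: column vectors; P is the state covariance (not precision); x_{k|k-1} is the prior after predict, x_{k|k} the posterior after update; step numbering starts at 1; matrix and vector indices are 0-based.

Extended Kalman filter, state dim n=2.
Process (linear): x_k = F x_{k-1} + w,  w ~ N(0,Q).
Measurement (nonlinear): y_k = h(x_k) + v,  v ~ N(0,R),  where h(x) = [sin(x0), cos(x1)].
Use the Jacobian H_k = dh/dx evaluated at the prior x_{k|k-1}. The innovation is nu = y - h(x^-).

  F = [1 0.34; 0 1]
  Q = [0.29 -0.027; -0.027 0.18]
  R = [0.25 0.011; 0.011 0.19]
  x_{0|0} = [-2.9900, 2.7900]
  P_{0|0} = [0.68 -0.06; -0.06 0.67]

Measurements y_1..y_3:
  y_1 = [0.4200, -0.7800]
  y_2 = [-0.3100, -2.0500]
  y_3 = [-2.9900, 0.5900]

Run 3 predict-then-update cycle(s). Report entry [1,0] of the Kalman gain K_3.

K[1,0] = 0.0086

step 1: x^-=[-2.0414, 2.7900]  P^-=[1.0067 0.1408; 0.1408 0.8500]  H_jac=[-0.4534 0.0000; 0.0000 -0.3444]  S=[0.4570 0.0330; 0.0330 0.2908]  K=[-0.9950 -0.0539; -0.0676 -0.9989]  nu=[1.3113, 0.1588]  x^+=[-3.3547, 2.5427]  P^+=[0.5499 0.0615; 0.0615 0.5533]
step 2: x^-=[-2.4901, 2.5427]  P^-=[0.9457 0.2226; 0.2226 0.7333]  H_jac=[-0.7952 0.0000; 0.0000 -0.5637]  S=[0.8480 0.1108; 0.1108 0.4230]  K=[-0.8781 -0.0667; -0.0840 -0.9552]  nu=[0.2963, -1.2240]  x^+=[-2.6687, 3.6870]  P^+=[0.2770 0.0396; 0.0396 0.3236]
step 3: x^-=[-1.4152, 3.6870]  P^-=[0.6313 0.1226; 0.1226 0.5036]  H_jac=[0.1550 0.0000; 0.0000 0.5188]  S=[0.2652 0.0209; 0.0209 0.3255]  K=[0.3555 0.1726; 0.0086 0.8020]  nu=[-2.0021, 1.4449]  x^+=[-1.8774, 4.8286]  P^+=[0.5856 0.0708; 0.0708 0.2939]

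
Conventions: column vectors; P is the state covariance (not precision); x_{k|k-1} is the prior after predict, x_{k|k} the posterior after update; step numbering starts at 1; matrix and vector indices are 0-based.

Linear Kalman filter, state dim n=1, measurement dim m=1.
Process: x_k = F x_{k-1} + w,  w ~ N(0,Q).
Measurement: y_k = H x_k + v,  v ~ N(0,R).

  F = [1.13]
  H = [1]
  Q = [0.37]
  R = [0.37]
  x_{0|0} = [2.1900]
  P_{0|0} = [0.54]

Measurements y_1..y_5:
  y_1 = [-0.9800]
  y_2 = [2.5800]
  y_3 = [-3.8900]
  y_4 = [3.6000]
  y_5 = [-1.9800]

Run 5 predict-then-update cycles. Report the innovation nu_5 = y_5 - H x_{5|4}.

step 1: x^-=[2.4747]  P^-=[1.0595]  S=[1.4295]  K=[0.7412]  nu=[-3.4547]  x^+=[-0.0858]  P^+=[0.2742]
step 2: x^-=[-0.0970]  P^-=[0.7202]  S=[1.0902]  K=[0.6606]  nu=[2.6770]  x^+=[1.6714]  P^+=[0.2444]
step 3: x^-=[1.8887]  P^-=[0.6821]  S=[1.0521]  K=[0.6483]  nu=[-5.7787]  x^+=[-1.8578]  P^+=[0.2399]
step 4: x^-=[-2.0993]  P^-=[0.6763]  S=[1.0463]  K=[0.6464]  nu=[5.6993]  x^+=[1.5846]  P^+=[0.2392]
step 5: x^-=[1.7906]  P^-=[0.6754]  S=[1.0454]  K=[0.6461]  nu=[-3.7706]  x^+=[-0.6454]  P^+=[0.2390]

innov = [-3.7706]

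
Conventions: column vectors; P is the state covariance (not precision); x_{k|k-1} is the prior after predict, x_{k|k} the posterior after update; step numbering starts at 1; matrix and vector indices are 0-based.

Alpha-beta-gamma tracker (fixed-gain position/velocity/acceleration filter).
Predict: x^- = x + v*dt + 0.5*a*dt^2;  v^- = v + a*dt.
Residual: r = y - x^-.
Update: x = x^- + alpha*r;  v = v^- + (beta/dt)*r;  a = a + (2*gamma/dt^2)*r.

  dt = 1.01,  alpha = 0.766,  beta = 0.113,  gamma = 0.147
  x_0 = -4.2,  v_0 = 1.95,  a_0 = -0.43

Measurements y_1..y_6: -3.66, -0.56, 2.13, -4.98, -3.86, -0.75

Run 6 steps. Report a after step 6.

step 1: x_pred=-2.4498  r=-1.2102  x^+=-3.3768  v^+=1.3803  a^+=-0.7788
step 2: x_pred=-2.3799  r=1.8199  x^+=-0.9859  v^+=0.7973  a^+=-0.2543
step 3: x_pred=-0.3102  r=2.4402  x^+=1.5590  v^+=0.8136  a^+=0.4490
step 4: x_pred=2.6097  r=-7.5897  x^+=-3.2040  v^+=0.4179  a^+=-1.7384
step 5: x_pred=-3.6686  r=-0.1914  x^+=-3.8152  v^+=-1.3593  a^+=-1.7936
step 6: x_pred=-6.1029  r=5.3529  x^+=-2.0026  v^+=-2.5719  a^+=-0.2508

a_post = -0.2508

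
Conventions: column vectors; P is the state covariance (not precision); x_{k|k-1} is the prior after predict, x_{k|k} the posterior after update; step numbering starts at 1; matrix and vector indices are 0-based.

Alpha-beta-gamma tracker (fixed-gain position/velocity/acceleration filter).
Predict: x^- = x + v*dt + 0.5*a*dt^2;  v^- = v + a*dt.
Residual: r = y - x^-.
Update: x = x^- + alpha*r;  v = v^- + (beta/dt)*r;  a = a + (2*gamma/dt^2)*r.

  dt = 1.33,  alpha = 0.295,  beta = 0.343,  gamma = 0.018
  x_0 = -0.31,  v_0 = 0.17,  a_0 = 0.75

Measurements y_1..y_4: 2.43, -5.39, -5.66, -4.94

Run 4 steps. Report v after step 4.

v_post = -1.3674

step 1: x_pred=0.5794  r=1.8506  x^+=1.1254  v^+=1.6448  a^+=0.7877
step 2: x_pred=4.0095  r=-9.3995  x^+=1.2367  v^+=0.2683  a^+=0.5964
step 3: x_pred=2.1209  r=-7.7809  x^+=-0.1745  v^+=-0.9452  a^+=0.4380
step 4: x_pred=-1.0442  r=-3.8958  x^+=-2.1935  v^+=-1.3674  a^+=0.3587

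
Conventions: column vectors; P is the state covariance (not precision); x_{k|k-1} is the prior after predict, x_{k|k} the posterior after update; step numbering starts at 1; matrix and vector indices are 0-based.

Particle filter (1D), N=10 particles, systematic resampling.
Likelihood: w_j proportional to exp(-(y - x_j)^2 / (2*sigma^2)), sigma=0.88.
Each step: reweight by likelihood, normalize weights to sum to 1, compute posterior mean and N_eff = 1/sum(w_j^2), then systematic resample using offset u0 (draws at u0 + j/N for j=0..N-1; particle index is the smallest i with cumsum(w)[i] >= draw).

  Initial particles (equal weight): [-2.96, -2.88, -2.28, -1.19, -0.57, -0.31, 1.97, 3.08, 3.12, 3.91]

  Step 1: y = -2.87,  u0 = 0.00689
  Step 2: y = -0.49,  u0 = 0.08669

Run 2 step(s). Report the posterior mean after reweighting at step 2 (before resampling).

step 1: w=[0.3313, 0.3330, 0.2660, 0.0538, 0.0109, 0.0048, 0.0000, 0.0000, 0.0000, 0.0000]  mean=-2.6182  Neff=3.3956  idx=[0, 0, 0, 0, 1, 1, 1, 2, 2, 2]
step 2: w=[0.0366, 0.0366, 0.0366, 0.0366, 0.0470, 0.0470, 0.0470, 0.2375, 0.2375, 0.2375]  mean=-2.4642  Neff=5.5180  idx=[2, 4, 6, 7, 7, 8, 8, 9, 9, 9]

post_mean = -2.4642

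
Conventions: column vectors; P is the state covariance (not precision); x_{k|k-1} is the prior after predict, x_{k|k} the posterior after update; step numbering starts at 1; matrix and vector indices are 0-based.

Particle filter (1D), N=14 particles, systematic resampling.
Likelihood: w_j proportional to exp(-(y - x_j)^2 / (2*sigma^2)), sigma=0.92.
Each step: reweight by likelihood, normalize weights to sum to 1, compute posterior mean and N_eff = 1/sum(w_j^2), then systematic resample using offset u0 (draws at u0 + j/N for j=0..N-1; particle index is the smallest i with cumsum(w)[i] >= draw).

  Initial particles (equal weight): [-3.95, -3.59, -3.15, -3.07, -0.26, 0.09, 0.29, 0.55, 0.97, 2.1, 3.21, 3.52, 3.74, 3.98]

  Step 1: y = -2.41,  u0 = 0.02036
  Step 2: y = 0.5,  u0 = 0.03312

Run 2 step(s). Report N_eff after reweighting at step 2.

step 1: w=[0.1074, 0.1916, 0.3156, 0.3372, 0.0284, 0.0109, 0.0059, 0.0025, 0.0005, 0.0000, 0.0000, 0.0000, 0.0000, 0.0000]  mean=-3.1445  Neff=3.8091  idx=[0, 0, 1, 1, 2, 2, 2, 2, 2, 3, 3, 3, 3, 3]
step 2: w=[0.0018, 0.0018, 0.0108, 0.0108, 0.0810, 0.0810, 0.0810, 0.0810, 0.0810, 0.1140, 0.1140, 0.1140, 0.1140, 0.1140]  mean=-3.1168  Neff=10.2063  idx=[4, 4, 5, 6, 7, 8, 9, 9, 10, 11, 11, 12, 13, 13]

N_eff = 10.2063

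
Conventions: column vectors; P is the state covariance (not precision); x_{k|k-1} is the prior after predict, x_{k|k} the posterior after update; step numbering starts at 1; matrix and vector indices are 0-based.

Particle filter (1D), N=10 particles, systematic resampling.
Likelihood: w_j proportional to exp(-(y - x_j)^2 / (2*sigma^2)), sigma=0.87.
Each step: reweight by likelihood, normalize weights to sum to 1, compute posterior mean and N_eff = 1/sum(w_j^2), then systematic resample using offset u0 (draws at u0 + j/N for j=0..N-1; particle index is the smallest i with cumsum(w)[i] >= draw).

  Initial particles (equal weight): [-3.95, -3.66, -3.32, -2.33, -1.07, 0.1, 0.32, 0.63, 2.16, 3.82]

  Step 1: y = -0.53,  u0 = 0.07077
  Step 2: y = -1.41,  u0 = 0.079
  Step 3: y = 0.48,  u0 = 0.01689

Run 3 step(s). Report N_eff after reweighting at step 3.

N_eff = 6.1502

step 1: w=[0.0002, 0.0006, 0.0021, 0.0426, 0.2989, 0.2788, 0.2248, 0.1490, 0.0030, 0.0000]  mean=-0.2286  Neff=4.1385  idx=[4, 4, 4, 5, 5, 5, 6, 6, 7, 7]
step 2: w=[0.2407, 0.2407, 0.2407, 0.0576, 0.0576, 0.0576, 0.0360, 0.0360, 0.0166, 0.0166]  mean=-0.7113  Neff=5.3516  idx=[0, 0, 1, 1, 1, 2, 2, 3, 5, 8]
step 3: w=[0.0483, 0.0483, 0.0483, 0.0483, 0.0483, 0.0483, 0.0483, 0.2146, 0.2146, 0.2326]  mean=-0.1722  Neff=6.1502  idx=[0, 2, 4, 6, 7, 7, 8, 8, 9, 9]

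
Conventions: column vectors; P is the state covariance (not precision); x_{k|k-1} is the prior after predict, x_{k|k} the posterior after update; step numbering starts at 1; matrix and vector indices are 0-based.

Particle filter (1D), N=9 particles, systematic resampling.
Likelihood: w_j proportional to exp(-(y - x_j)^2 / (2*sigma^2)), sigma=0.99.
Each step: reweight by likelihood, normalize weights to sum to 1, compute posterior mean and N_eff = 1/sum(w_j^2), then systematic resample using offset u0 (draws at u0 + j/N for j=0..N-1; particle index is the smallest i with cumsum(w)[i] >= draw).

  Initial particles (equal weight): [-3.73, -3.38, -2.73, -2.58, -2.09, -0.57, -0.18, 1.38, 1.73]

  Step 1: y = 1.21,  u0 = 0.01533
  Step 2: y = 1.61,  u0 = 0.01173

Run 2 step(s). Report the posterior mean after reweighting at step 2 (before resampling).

step 1: w=[0.0000, 0.0000, 0.0001, 0.0003, 0.0016, 0.0816, 0.1534, 0.4050, 0.3580]  mean=1.0996  Neff=3.1021  idx=[5, 6, 7, 7, 7, 7, 8, 8, 8]
step 2: w=[0.0124, 0.0273, 0.1360, 0.1360, 0.1360, 0.1360, 0.1387, 0.1387, 0.1387]  mean=1.4590  Neff=7.5377  idx=[0, 2, 3, 4, 5, 5, 6, 7, 8]

post_mean = 1.4590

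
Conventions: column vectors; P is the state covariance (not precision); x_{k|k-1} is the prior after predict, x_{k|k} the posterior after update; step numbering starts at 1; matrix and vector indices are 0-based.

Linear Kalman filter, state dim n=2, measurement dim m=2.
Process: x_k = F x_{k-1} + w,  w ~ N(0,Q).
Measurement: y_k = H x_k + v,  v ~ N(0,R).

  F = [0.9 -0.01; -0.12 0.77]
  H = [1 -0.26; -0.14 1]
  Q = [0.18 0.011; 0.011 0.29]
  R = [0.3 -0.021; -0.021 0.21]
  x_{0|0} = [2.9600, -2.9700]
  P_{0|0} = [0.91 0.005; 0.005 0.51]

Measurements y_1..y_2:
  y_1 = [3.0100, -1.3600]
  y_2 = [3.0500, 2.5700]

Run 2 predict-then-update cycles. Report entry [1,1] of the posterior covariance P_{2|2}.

step 1: x^-=[2.6937, -2.6421]  P^-=[0.9171 -0.0877; -0.0877 0.6046]  S=[1.3036 -0.3975; -0.3975 0.8571]  K=[0.7502 0.0958; 0.0368 0.7367]  nu=[-0.3706, 1.6592]  x^+=[2.5745, -1.4333]  P^+=[0.2327 0.0369; 0.0369 0.1591]
step 2: x^-=[2.3314, -1.4126]  P^-=[0.3678 0.0103; 0.0103 0.3809]  S=[0.6882 -0.1609; -0.1609 0.5952]  K=[0.5491 0.0792; 0.0214 0.6433]  nu=[0.3513, 4.3090]  x^+=[2.8654, 1.3668]  P^+=[0.1706 0.0290; 0.0290 0.1387]

P_post[1,1] = 0.1387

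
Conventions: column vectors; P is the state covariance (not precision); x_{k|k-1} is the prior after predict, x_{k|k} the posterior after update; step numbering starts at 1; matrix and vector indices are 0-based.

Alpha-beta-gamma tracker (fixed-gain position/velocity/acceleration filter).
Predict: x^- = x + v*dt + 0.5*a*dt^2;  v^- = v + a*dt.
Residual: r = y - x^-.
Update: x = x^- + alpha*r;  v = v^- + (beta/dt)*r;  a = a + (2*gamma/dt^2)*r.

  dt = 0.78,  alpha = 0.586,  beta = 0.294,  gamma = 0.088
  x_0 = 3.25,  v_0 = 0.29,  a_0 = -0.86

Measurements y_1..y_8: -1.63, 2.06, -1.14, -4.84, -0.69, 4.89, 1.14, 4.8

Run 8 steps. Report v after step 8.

step 1: x_pred=3.2146  r=-4.8446  x^+=0.3757  v^+=-2.2068  a^+=-2.2615
step 2: x_pred=-2.0336  r=4.0936  x^+=0.3652  v^+=-2.4278  a^+=-1.0772
step 3: x_pred=-1.8561  r=0.7161  x^+=-1.4365  v^+=-2.9981  a^+=-0.8701
step 4: x_pred=-4.0397  r=-0.8003  x^+=-4.5087  v^+=-3.9784  a^+=-1.1016
step 5: x_pred=-7.9470  r=7.2570  x^+=-3.6944  v^+=-2.1024  a^+=0.9977
step 6: x_pred=-5.0307  r=9.9207  x^+=0.7828  v^+=2.4152  a^+=3.8676
step 7: x_pred=3.8432  r=-2.7032  x^+=2.2591  v^+=4.4130  a^+=3.0856
step 8: x_pred=6.6400  r=-1.8400  x^+=5.5617  v^+=6.1263  a^+=2.5534

v_post = 6.1263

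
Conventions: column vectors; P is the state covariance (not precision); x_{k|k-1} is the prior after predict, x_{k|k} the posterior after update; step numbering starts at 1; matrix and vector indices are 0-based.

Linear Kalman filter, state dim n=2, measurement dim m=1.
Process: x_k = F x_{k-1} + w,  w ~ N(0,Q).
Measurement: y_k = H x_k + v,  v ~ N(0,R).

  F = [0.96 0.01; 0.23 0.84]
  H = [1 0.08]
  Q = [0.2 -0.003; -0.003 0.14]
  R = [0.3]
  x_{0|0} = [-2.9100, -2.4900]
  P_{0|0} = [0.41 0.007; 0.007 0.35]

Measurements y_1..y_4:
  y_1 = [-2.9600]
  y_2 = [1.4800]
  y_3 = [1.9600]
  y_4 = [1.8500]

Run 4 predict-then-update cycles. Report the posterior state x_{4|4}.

x_post = [1.4941, -1.1564]

step 1: x^-=[-2.8185, -2.7609]  P^-=[0.5780 0.0961; 0.0961 0.4114]  S=[0.8960]  K=[0.6537; 0.1440]  nu=[0.0794]  x^+=[-2.7666, -2.7495]  P^+=[0.1952 0.0118; 0.0118 0.3928]
step 2: x^-=[-2.6834, -2.9459]  P^-=[0.3801 0.0529; 0.0529 0.4320]  S=[0.6914]  K=[0.5559; 0.1265]  nu=[4.3991]  x^+=[-0.2378, -2.3892]  P^+=[0.1664 0.0043; 0.0043 0.4209]
step 3: x^-=[-0.2522, -2.0617]  P^-=[0.3535 0.0408; 0.0408 0.4475]  S=[0.6629]  K=[0.5382; 0.1155]  nu=[2.3771]  x^+=[1.0272, -1.7872]  P^+=[0.1615 -0.0004; -0.0004 0.4386]
step 4: x^-=[0.9682, -1.2650]  P^-=[0.3489 0.0360; 0.0360 0.4579]  S=[0.6576]  K=[0.5349; 0.1104]  nu=[0.9829]  x^+=[1.4941, -1.1564]  P^+=[0.1607 -0.0029; -0.0029 0.4499]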